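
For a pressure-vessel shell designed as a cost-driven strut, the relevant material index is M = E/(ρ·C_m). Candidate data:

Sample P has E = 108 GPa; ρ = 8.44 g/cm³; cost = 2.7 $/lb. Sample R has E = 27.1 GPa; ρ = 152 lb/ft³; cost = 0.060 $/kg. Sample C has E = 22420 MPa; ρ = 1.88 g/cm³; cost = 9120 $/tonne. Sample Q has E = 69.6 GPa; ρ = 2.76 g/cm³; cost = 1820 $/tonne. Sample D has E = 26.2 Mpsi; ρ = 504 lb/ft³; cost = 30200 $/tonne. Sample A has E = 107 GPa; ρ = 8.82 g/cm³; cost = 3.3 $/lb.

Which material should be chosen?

After converting to SI:
  sample P: E = 108.0 GPa, ρ = 8440 kg/m³, cost = 5.952 $/kg
  sample R: E = 27.10 GPa, ρ = 2435 kg/m³, cost = 0.06000 $/kg
  sample C: E = 22.42 GPa, ρ = 1880 kg/m³, cost = 9.120 $/kg
  sample Q: E = 69.60 GPa, ρ = 2760 kg/m³, cost = 1.820 $/kg
  sample D: E = 180.6 GPa, ρ = 8073 kg/m³, cost = 30.20 $/kg
  sample A: E = 107.0 GPa, ρ = 8820 kg/m³, cost = 7.275 $/kg
  sample R: M = 186 MN·m per $
  sample Q: M = 13.9 MN·m per $
  sample P: M = 2.15 MN·m per $
  sample A: M = 1.67 MN·m per $
  sample C: M = 1.31 MN·m per $
  sample D: M = 0.741 MN·m per $
Sample R ranks first.

sample R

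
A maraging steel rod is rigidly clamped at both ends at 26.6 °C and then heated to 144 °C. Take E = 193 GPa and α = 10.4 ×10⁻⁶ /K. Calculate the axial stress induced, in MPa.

236 MPa

ΔT = 117.4 K. Constrained thermal stress σ = E·α·ΔT = 193.0×10³ MPa × 10.4×10⁻⁶ × 117.4 = 236 MPa (compressive).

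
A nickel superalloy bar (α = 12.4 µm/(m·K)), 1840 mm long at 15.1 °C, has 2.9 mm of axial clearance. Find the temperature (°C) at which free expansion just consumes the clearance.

142 °C

α·L₀·ΔT = 2.9 mm ⇒ ΔT = 2.9 / (12.4×10⁻⁶ × 1840.0) = 127.1 K.
T = 15.1 + 127.1 = 142.2 °C.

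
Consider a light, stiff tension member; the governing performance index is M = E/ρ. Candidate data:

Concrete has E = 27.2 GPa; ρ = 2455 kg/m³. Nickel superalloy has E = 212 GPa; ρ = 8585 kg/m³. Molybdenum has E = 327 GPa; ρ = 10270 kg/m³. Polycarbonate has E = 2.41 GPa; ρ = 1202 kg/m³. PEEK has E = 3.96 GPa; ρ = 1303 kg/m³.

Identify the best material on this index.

Per-candidate index values:
  molybdenum: M = 31.8 MN·m/kg
  nickel superalloy: M = 24.7 MN·m/kg
  concrete: M = 11.1 MN·m/kg
  PEEK: M = 3.04 MN·m/kg
  polycarbonate: M = 2.00 MN·m/kg
The maximum is for molybdenum.

molybdenum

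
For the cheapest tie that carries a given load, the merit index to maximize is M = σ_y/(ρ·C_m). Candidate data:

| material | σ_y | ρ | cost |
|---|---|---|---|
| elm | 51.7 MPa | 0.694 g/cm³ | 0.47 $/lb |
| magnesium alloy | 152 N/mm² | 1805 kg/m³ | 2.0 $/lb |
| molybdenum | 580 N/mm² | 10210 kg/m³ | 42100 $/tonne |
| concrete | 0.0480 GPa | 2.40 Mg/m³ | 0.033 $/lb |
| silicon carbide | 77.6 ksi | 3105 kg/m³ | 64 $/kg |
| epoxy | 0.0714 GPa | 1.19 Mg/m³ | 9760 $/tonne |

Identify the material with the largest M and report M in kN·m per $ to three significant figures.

concrete, M = 275 kN·m per $

After converting to SI:
  elm: σ_y = 51.70 MPa, ρ = 694.0 kg/m³, cost = 1.036 $/kg
  magnesium alloy: σ_y = 152.0 MPa, ρ = 1805 kg/m³, cost = 4.409 $/kg
  molybdenum: σ_y = 580.0 MPa, ρ = 10210 kg/m³, cost = 42.10 $/kg
  concrete: σ_y = 48.00 MPa, ρ = 2400 kg/m³, cost = 0.07275 $/kg
  silicon carbide: σ_y = 535.0 MPa, ρ = 3105 kg/m³, cost = 64.00 $/kg
  epoxy: σ_y = 71.40 MPa, ρ = 1190 kg/m³, cost = 9.760 $/kg
  concrete: M = 275 kN·m per $
  elm: M = 71.9 kN·m per $
  magnesium alloy: M = 19.1 kN·m per $
  epoxy: M = 6.15 kN·m per $
  silicon carbide: M = 2.69 kN·m per $
  molybdenum: M = 1.35 kN·m per $
Concrete ranks first.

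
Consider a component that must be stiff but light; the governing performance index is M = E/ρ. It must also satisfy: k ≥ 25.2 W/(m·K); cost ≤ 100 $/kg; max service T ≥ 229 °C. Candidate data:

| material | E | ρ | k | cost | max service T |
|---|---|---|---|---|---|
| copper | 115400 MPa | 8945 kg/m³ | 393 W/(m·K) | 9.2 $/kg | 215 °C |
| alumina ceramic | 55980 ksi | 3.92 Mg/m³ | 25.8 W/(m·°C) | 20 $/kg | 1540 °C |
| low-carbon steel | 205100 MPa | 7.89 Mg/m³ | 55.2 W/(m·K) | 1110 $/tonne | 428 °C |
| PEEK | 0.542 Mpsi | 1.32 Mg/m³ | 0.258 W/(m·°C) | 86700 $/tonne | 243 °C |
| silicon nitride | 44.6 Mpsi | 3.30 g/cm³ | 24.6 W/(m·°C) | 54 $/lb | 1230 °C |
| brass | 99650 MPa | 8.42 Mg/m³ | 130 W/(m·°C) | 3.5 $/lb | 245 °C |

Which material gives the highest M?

alumina ceramic

Screen on constraints: k ≥ 25.2 W/(m·K); cost ≤ 100 $/kg; max service T ≥ 229 °C. Survivors: alumina ceramic, low-carbon steel, brass.
Normalizing units and computing the index:
  alumina ceramic: E = 386.0 GPa, ρ = 3920 kg/m³
  low-carbon steel: E = 205.1 GPa, ρ = 7890 kg/m³
  brass: E = 99.65 GPa, ρ = 8420 kg/m³
  alumina ceramic: M = 98.5 MN·m/kg
  low-carbon steel: M = 26.0 MN·m/kg
  brass: M = 11.8 MN·m/kg
Highest index: alumina ceramic.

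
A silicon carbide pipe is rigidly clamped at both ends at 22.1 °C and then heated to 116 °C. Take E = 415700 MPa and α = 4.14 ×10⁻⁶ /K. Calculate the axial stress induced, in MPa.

E = 415700 MPa = 415.7 GPa.
ΔT = 93.90 K. Constrained thermal stress σ = E·α·ΔT = 415.7×10³ MPa × 4.14×10⁻⁶ × 93.90 = 162 MPa (compressive).

162 MPa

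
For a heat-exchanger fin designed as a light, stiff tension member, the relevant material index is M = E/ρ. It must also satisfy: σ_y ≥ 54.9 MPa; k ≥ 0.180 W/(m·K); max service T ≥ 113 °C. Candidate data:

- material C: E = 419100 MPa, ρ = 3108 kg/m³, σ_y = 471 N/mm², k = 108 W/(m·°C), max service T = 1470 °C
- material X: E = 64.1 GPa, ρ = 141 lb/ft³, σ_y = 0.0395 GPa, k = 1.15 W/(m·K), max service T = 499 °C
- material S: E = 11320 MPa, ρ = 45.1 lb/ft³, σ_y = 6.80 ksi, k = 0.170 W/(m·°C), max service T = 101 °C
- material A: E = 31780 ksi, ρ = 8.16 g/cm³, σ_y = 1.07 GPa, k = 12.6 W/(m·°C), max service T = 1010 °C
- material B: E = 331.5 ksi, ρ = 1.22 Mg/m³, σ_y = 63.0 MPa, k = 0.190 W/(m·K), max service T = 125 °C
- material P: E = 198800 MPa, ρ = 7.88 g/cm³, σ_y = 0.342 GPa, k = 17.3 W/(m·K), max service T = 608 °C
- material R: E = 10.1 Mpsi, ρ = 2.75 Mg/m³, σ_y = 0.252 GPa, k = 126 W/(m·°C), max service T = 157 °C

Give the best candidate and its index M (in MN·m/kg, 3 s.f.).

material C, M = 135 MN·m/kg

Screen on constraints: σ_y ≥ 54.9 MPa; k ≥ 0.180 W/(m·K); max service T ≥ 113 °C. Survivors: material C, material A, material B, material P, material R.
Putting every candidate on a common basis:
  material C: E = 419.1 GPa, ρ = 3108 kg/m³
  material A: E = 219.1 GPa, ρ = 8160 kg/m³
  material B: E = 2.286 GPa, ρ = 1220 kg/m³
  material P: E = 198.8 GPa, ρ = 7880 kg/m³
  material R: E = 69.64 GPa, ρ = 2750 kg/m³
  material C: M = 135 MN·m/kg
  material A: M = 26.9 MN·m/kg
  material R: M = 25.3 MN·m/kg
  material P: M = 25.2 MN·m/kg
  material B: M = 1.87 MN·m/kg
Material C ranks first.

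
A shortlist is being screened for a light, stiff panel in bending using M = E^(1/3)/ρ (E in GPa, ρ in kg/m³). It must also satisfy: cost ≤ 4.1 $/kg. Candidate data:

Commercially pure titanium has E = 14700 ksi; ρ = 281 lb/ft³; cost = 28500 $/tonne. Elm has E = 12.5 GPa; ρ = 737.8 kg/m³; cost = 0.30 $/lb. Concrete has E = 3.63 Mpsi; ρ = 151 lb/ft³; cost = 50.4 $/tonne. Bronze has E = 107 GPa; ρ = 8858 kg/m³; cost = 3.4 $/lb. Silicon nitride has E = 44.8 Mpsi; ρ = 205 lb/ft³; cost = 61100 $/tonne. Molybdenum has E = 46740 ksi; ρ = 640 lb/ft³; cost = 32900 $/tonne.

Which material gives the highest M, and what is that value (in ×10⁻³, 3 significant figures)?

elm, M = 3.15×10⁻³

Screen on constraints: cost ≤ 4.1 $/kg. Survivors: elm, concrete.
In SI units:
  elm: E = 12.50 GPa, ρ = 737.8 kg/m³
  concrete: E = 25.03 GPa, ρ = 2419 kg/m³
  elm: M = 3.15×10⁻³
  concrete: M = 1.21×10⁻³
Highest index: elm.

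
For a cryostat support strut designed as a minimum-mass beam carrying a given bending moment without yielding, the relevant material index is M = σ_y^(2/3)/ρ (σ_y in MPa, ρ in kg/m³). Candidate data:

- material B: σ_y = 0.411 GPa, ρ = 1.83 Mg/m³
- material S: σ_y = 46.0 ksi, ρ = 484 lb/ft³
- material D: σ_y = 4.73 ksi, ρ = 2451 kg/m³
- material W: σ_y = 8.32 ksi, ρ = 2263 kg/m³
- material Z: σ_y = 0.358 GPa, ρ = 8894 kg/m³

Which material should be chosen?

material B

After converting to SI:
  material B: σ_y = 411.0 MPa, ρ = 1830 kg/m³
  material S: σ_y = 317.2 MPa, ρ = 7753 kg/m³
  material D: σ_y = 32.61 MPa, ρ = 2451 kg/m³
  material W: σ_y = 57.36 MPa, ρ = 2263 kg/m³
  material Z: σ_y = 358.0 MPa, ρ = 8894 kg/m³
  material B: M = 30.2×10⁻³
  material W: M = 6.57×10⁻³
  material S: M = 6.00×10⁻³
  material Z: M = 5.67×10⁻³
  material D: M = 4.16×10⁻³
The maximum is for material B.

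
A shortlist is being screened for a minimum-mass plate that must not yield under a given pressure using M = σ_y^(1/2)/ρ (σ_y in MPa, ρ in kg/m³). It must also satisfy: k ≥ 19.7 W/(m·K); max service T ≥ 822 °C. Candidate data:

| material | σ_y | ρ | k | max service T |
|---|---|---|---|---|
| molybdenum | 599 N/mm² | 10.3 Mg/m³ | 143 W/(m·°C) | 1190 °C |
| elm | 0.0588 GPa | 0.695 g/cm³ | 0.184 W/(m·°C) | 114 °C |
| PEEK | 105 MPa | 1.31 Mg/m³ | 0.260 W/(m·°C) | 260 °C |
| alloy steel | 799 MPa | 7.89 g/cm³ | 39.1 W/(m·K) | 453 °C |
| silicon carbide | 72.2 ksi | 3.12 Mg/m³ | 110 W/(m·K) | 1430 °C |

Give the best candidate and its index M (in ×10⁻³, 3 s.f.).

Screen on constraints: k ≥ 19.7 W/(m·K); max service T ≥ 822 °C. Survivors: molybdenum, silicon carbide.
Convert each candidate to consistent units, then evaluate M:
  molybdenum: σ_y = 599.0 MPa, ρ = 10300 kg/m³
  silicon carbide: σ_y = 497.8 MPa, ρ = 3120 kg/m³
  silicon carbide: M = 7.15×10⁻³
  molybdenum: M = 2.38×10⁻³
Highest index: silicon carbide.

silicon carbide, M = 7.15×10⁻³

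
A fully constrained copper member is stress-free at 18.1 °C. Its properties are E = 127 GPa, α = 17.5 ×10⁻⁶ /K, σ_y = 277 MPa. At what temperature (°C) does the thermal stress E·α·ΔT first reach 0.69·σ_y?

E·α·ΔT = 191.1 MPa ⇒ ΔT = 191.1 / (127.0×10³ × 17.5×10⁻⁶) = 86.00 K.
T = 18.1 + 86.00 = 104.1 °C.

104 °C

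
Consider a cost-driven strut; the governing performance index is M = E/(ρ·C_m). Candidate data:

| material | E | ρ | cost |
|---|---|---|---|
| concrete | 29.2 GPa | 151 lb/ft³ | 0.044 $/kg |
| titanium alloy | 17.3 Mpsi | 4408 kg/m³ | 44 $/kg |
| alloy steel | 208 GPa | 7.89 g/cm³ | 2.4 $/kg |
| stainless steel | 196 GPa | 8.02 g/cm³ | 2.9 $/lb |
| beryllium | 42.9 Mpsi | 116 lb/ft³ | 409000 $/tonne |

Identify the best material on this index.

concrete

Normalizing units and computing the index:
  concrete: E = 29.20 GPa, ρ = 2419 kg/m³, cost = 0.04400 $/kg
  titanium alloy: E = 119.3 GPa, ρ = 4408 kg/m³, cost = 44.00 $/kg
  alloy steel: E = 208.0 GPa, ρ = 7890 kg/m³, cost = 2.400 $/kg
  stainless steel: E = 196.0 GPa, ρ = 8020 kg/m³, cost = 6.393 $/kg
  beryllium: E = 295.8 GPa, ρ = 1858 kg/m³, cost = 409.0 $/kg
  concrete: M = 274 MN·m per $
  alloy steel: M = 11.0 MN·m per $
  stainless steel: M = 3.82 MN·m per $
  titanium alloy: M = 0.615 MN·m per $
  beryllium: M = 0.389 MN·m per $
The maximum is for concrete.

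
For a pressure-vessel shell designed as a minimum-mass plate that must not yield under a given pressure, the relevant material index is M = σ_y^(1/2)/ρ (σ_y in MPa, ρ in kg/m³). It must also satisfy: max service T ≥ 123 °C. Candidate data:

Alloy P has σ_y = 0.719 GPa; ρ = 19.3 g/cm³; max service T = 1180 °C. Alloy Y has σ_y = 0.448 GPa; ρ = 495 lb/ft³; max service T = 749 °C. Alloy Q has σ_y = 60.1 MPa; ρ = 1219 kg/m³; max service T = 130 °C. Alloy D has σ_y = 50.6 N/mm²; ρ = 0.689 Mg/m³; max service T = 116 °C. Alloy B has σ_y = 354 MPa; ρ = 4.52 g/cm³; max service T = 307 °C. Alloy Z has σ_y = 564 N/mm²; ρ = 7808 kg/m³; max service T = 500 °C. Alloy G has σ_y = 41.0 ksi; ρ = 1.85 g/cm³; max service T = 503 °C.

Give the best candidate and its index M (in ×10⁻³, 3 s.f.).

Screen on constraints: max service T ≥ 123 °C. Survivors: alloy P, alloy Y, alloy Q, alloy B, alloy Z, alloy G.
Normalizing units and computing the index:
  alloy P: σ_y = 719.0 MPa, ρ = 19300 kg/m³
  alloy Y: σ_y = 448.0 MPa, ρ = 7929 kg/m³
  alloy Q: σ_y = 60.10 MPa, ρ = 1219 kg/m³
  alloy B: σ_y = 354.0 MPa, ρ = 4520 kg/m³
  alloy Z: σ_y = 564.0 MPa, ρ = 7808 kg/m³
  alloy G: σ_y = 282.7 MPa, ρ = 1850 kg/m³
  alloy G: M = 9.09×10⁻³
  alloy Q: M = 6.36×10⁻³
  alloy B: M = 4.16×10⁻³
  alloy Z: M = 3.04×10⁻³
  alloy Y: M = 2.67×10⁻³
  alloy P: M = 1.39×10⁻³
Alloy G has the largest M.

alloy G, M = 9.09×10⁻³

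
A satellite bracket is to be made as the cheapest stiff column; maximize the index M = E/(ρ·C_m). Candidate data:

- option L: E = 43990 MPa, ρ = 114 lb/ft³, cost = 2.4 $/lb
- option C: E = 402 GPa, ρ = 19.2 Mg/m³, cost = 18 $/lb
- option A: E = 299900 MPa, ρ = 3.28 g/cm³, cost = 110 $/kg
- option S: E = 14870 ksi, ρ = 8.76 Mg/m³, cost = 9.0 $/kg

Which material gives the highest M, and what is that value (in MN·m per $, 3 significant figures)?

option L, M = 4.55 MN·m per $

Normalizing units and computing the index:
  option L: E = 43.99 GPa, ρ = 1826 kg/m³, cost = 5.291 $/kg
  option C: E = 402.0 GPa, ρ = 19200 kg/m³, cost = 39.68 $/kg
  option A: E = 299.9 GPa, ρ = 3280 kg/m³, cost = 110.0 $/kg
  option S: E = 102.5 GPa, ρ = 8760 kg/m³, cost = 9.000 $/kg
  option L: M = 4.55 MN·m per $
  option S: M = 1.30 MN·m per $
  option A: M = 0.831 MN·m per $
  option C: M = 0.528 MN·m per $
The maximum is for option L.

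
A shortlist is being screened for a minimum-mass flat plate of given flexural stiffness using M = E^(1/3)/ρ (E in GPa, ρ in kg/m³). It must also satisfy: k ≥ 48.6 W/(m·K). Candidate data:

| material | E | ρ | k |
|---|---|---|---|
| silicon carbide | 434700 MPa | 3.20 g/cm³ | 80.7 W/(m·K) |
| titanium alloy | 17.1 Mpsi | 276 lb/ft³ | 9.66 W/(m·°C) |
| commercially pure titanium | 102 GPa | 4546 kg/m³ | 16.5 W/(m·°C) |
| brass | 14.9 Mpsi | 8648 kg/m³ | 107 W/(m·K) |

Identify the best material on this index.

silicon carbide

Screen on constraints: k ≥ 48.6 W/(m·K). Survivors: silicon carbide, brass.
After converting to SI:
  silicon carbide: E = 434.7 GPa, ρ = 3200 kg/m³
  brass: E = 102.7 GPa, ρ = 8648 kg/m³
  silicon carbide: M = 2.37×10⁻³
  brass: M = 0.542×10⁻³
The maximum is for silicon carbide.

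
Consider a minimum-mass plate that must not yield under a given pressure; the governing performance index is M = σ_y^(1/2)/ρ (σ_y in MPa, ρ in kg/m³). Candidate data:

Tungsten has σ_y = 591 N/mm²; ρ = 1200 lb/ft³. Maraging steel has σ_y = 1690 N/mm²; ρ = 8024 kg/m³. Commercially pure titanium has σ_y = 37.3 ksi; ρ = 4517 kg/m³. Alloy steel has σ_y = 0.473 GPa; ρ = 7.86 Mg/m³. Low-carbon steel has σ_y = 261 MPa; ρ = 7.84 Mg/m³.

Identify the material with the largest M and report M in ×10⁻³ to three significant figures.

In SI units:
  tungsten: σ_y = 591.0 MPa, ρ = 19220 kg/m³
  maraging steel: σ_y = 1690 MPa, ρ = 8024 kg/m³
  commercially pure titanium: σ_y = 257.2 MPa, ρ = 4517 kg/m³
  alloy steel: σ_y = 473.0 MPa, ρ = 7860 kg/m³
  low-carbon steel: σ_y = 261.0 MPa, ρ = 7840 kg/m³
  maraging steel: M = 5.12×10⁻³
  commercially pure titanium: M = 3.55×10⁻³
  alloy steel: M = 2.77×10⁻³
  low-carbon steel: M = 2.06×10⁻³
  tungsten: M = 1.26×10⁻³
Maraging steel has the largest M.

maraging steel, M = 5.12×10⁻³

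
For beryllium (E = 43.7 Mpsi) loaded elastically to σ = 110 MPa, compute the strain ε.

E = 43.7 Mpsi = 301.3 GPa = 301300 MPa.
ε = σ/E = 110 / 301300 = 3.65×10⁻⁴.

3.65×10⁻⁴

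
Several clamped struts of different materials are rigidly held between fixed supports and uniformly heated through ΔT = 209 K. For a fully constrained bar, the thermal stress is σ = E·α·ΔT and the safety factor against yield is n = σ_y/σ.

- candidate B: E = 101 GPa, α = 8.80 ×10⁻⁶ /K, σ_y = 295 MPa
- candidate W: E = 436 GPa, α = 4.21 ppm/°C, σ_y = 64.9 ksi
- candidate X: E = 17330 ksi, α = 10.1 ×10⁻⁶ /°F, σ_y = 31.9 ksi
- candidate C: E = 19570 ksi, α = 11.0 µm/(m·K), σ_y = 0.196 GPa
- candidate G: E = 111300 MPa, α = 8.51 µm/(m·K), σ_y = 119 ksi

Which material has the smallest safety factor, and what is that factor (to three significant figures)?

candidate X, n = 0.484

In consistent units (E in GPa, α in ×10⁻⁶/K, σ_y in MPa):
  candidate B: E = 101.0, α = 8.80, σ_y = 295.0 → σ = 186 MPa, n = 1.59
  candidate W: E = 436.0, α = 4.21, σ_y = 447.5 → σ = 384 MPa, n = 1.17
  candidate X: E = 119.5, α = 18.2, σ_y = 219.9 → σ = 454 MPa, n = 0.484
  candidate C: E = 134.9, α = 11.0, σ_y = 196.0 → σ = 310 MPa, n = 0.632
  candidate G: E = 111.3, α = 8.51, σ_y = 820.5 → σ = 198 MPa, n = 4.14
Smallest n: candidate X with n = 0.484.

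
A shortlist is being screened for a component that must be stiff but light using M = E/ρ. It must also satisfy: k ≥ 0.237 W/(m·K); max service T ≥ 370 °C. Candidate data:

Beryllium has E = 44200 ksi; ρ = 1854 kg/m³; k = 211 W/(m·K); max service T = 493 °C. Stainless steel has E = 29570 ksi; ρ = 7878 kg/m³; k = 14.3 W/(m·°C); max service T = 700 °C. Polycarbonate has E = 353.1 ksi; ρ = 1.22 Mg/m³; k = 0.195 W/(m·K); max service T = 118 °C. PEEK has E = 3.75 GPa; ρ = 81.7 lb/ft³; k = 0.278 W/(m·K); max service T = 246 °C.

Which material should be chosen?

Screen on constraints: k ≥ 0.237 W/(m·K); max service T ≥ 370 °C. Survivors: beryllium, stainless steel.
Putting every candidate on a common basis:
  beryllium: E = 304.7 GPa, ρ = 1854 kg/m³
  stainless steel: E = 203.9 GPa, ρ = 7878 kg/m³
  beryllium: M = 164 MN·m/kg
  stainless steel: M = 25.9 MN·m/kg
The maximum is for beryllium.

beryllium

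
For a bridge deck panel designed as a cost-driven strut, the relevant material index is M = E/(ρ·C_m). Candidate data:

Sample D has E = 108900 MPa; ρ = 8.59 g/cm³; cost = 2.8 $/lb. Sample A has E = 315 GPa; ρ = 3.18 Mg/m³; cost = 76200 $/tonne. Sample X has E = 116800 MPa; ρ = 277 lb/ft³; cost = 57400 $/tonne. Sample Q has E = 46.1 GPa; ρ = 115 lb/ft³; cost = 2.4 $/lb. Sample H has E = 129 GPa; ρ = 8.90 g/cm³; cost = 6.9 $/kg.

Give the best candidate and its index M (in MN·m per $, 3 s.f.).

sample Q, M = 4.73 MN·m per $

Putting every candidate on a common basis:
  sample D: E = 108.9 GPa, ρ = 8590 kg/m³, cost = 6.173 $/kg
  sample A: E = 315.0 GPa, ρ = 3180 kg/m³, cost = 76.20 $/kg
  sample X: E = 116.8 GPa, ρ = 4437 kg/m³, cost = 57.40 $/kg
  sample Q: E = 46.10 GPa, ρ = 1842 kg/m³, cost = 5.291 $/kg
  sample H: E = 129.0 GPa, ρ = 8900 kg/m³, cost = 6.900 $/kg
  sample Q: M = 4.73 MN·m per $
  sample H: M = 2.10 MN·m per $
  sample D: M = 2.05 MN·m per $
  sample A: M = 1.30 MN·m per $
  sample X: M = 0.459 MN·m per $
The maximum is for sample Q.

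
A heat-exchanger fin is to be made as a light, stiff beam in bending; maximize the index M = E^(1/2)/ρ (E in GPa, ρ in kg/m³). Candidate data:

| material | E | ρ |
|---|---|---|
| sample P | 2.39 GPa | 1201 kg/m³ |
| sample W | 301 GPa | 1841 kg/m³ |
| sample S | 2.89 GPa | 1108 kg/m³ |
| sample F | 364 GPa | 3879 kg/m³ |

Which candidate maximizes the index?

Per-candidate index values:
  sample W: M = 9.42×10⁻³
  sample F: M = 4.92×10⁻³
  sample S: M = 1.53×10⁻³
  sample P: M = 1.29×10⁻³
The maximum is for sample W.

sample W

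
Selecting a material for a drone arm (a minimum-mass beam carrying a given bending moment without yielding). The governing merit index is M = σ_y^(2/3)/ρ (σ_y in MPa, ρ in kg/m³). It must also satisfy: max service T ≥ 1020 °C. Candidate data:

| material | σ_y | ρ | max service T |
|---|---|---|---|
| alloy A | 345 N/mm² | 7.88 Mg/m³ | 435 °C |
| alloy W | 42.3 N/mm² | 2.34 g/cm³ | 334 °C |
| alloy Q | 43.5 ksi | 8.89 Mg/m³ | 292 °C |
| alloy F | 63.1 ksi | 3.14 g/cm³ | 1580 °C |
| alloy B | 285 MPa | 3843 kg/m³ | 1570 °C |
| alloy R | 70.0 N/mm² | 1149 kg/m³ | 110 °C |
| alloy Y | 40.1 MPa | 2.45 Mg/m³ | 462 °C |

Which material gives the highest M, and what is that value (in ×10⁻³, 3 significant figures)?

Screen on constraints: max service T ≥ 1020 °C. Survivors: alloy F, alloy B.
Normalizing units and computing the index:
  alloy F: σ_y = 435.1 MPa, ρ = 3140 kg/m³
  alloy B: σ_y = 285.0 MPa, ρ = 3843 kg/m³
  alloy F: M = 18.3×10⁻³
  alloy B: M = 11.3×10⁻³
Alloy F ranks first.

alloy F, M = 18.3×10⁻³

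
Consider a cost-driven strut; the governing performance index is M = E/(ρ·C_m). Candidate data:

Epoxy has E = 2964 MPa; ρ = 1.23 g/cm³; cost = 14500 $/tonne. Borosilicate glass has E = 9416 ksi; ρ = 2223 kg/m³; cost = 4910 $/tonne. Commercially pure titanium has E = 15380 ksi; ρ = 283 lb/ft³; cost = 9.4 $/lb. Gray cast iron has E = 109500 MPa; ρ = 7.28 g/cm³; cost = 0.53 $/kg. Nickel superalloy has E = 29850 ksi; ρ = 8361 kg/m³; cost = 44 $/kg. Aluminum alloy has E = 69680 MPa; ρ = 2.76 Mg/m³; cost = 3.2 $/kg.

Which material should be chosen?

Normalizing units and computing the index:
  epoxy: E = 2.964 GPa, ρ = 1230 kg/m³, cost = 14.50 $/kg
  borosilicate glass: E = 64.92 GPa, ρ = 2223 kg/m³, cost = 4.910 $/kg
  commercially pure titanium: E = 106.0 GPa, ρ = 4533 kg/m³, cost = 20.72 $/kg
  gray cast iron: E = 109.5 GPa, ρ = 7280 kg/m³, cost = 0.5300 $/kg
  nickel superalloy: E = 205.8 GPa, ρ = 8361 kg/m³, cost = 44.00 $/kg
  aluminum alloy: E = 69.68 GPa, ρ = 2760 kg/m³, cost = 3.200 $/kg
  gray cast iron: M = 28.4 MN·m per $
  aluminum alloy: M = 7.89 MN·m per $
  borosilicate glass: M = 5.95 MN·m per $
  commercially pure titanium: M = 1.13 MN·m per $
  nickel superalloy: M = 0.559 MN·m per $
  epoxy: M = 0.166 MN·m per $
Gray cast iron has the largest M.

gray cast iron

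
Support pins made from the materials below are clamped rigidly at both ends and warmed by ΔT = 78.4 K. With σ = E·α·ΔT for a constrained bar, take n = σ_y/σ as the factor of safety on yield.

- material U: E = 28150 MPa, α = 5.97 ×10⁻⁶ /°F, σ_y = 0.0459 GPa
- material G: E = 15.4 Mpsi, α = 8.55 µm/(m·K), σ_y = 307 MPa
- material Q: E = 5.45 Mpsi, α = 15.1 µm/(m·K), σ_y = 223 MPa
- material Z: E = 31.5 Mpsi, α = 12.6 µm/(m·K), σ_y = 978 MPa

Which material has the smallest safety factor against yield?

Converting E to GPa, α to ×10⁻⁶/K, σ_y to MPa, then σ and n for each:
  material U: E = 28.15, α = 10.7, σ_y = 45.90 → σ = 23.7 MPa, n = 1.94
  material G: E = 106.2, α = 8.55, σ_y = 307.0 → σ = 71.2 MPa, n = 4.31
  material Q: E = 37.58, α = 15.1, σ_y = 223.0 → σ = 44.5 MPa, n = 5.01
  material Z: E = 217.2, α = 12.6, σ_y = 978.0 → σ = 215 MPa, n = 4.56
Smallest n: material U with n = 1.94.

material U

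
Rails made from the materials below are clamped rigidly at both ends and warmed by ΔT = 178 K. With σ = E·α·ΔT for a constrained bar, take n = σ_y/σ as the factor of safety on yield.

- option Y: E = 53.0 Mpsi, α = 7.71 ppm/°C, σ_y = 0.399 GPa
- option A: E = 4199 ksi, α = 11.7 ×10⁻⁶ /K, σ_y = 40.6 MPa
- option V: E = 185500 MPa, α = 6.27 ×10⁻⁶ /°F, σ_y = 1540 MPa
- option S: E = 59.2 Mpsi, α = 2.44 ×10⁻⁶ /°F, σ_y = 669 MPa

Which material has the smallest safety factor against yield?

option A

Per material, after unit conversion:
  option Y: E = 365.4, α = 7.71, σ_y = 399.0 → σ = 501 MPa, n = 0.796
  option A: E = 28.95, α = 11.7, σ_y = 40.60 → σ = 60.3 MPa, n = 0.673
  option V: E = 185.5, α = 11.3, σ_y = 1540 → σ = 373 MPa, n = 4.13
  option S: E = 408.2, α = 4.39, σ_y = 669.0 → σ = 319 MPa, n = 2.10
Option A has the lowest safety factor, n = 0.673.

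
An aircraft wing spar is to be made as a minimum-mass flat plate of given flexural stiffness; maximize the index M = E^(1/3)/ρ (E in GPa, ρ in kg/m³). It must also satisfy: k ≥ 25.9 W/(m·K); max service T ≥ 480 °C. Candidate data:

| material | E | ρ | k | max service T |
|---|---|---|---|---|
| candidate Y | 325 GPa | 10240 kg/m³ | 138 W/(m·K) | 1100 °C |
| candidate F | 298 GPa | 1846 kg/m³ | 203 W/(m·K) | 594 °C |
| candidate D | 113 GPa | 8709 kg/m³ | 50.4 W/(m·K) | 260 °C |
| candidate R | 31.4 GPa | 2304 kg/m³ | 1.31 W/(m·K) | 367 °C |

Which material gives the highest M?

Screen on constraints: k ≥ 25.9 W/(m·K); max service T ≥ 480 °C. Survivors: candidate Y, candidate F.
Per-candidate index values:
  candidate F: M = 3.62×10⁻³
  candidate Y: M = 0.671×10⁻³
Candidate F has the largest M.

candidate F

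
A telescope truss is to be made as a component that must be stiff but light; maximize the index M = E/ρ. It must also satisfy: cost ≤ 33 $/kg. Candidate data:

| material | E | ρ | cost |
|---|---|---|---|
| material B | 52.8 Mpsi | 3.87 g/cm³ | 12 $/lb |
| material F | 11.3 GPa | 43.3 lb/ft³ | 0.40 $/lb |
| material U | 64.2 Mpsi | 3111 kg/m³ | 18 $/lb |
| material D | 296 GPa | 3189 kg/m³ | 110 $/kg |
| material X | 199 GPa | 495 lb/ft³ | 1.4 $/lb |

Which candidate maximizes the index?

material B

Screen on constraints: cost ≤ 33 $/kg. Survivors: material B, material F, material X.
Normalizing units and computing the index:
  material B: E = 364.0 GPa, ρ = 3870 kg/m³
  material F: E = 11.30 GPa, ρ = 693.6 kg/m³
  material X: E = 199.0 GPa, ρ = 7929 kg/m³
  material B: M = 94.1 MN·m/kg
  material X: M = 25.1 MN·m/kg
  material F: M = 16.3 MN·m/kg
Material B has the largest M.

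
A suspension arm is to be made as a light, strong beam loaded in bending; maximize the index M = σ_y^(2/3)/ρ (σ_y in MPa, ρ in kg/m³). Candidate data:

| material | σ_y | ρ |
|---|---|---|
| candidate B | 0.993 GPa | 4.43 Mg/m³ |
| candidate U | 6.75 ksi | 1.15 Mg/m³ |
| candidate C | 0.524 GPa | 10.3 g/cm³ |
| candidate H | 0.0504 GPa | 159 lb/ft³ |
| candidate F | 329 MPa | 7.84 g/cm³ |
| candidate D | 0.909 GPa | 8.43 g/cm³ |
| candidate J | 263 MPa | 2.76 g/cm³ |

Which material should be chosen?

Normalizing units and computing the index:
  candidate B: σ_y = 993.0 MPa, ρ = 4430 kg/m³
  candidate U: σ_y = 46.54 MPa, ρ = 1150 kg/m³
  candidate C: σ_y = 524.0 MPa, ρ = 10300 kg/m³
  candidate H: σ_y = 50.40 MPa, ρ = 2547 kg/m³
  candidate F: σ_y = 329.0 MPa, ρ = 7840 kg/m³
  candidate D: σ_y = 909.0 MPa, ρ = 8430 kg/m³
  candidate J: σ_y = 263.0 MPa, ρ = 2760 kg/m³
  candidate B: M = 22.5×10⁻³
  candidate J: M = 14.9×10⁻³
  candidate U: M = 11.3×10⁻³
  candidate D: M = 11.1×10⁻³
  candidate C: M = 6.31×10⁻³
  candidate F: M = 6.08×10⁻³
  candidate H: M = 5.36×10⁻³
Candidate B has the largest M.

candidate B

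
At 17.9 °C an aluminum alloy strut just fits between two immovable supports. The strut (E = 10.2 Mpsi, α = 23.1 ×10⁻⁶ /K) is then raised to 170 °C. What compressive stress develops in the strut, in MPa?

E = 10.2 Mpsi = 70.33 GPa.
ΔT = 152.1 K. Constrained thermal stress σ = E·α·ΔT = 70.33×10³ MPa × 23.1×10⁻⁶ × 152.1 = 247 MPa (compressive).

247 MPa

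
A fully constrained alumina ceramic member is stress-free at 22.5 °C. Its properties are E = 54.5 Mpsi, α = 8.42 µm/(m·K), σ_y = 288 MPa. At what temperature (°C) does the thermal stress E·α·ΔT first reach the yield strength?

E = 54.5 Mpsi = 375.8 GPa.
E·α·ΔT = 288.0 MPa ⇒ ΔT = 288.0 / (375.8×10³ × 8.42×10⁻⁶) = 91.03 K.
T = 22.5 + 91.03 = 113.5 °C.

114 °C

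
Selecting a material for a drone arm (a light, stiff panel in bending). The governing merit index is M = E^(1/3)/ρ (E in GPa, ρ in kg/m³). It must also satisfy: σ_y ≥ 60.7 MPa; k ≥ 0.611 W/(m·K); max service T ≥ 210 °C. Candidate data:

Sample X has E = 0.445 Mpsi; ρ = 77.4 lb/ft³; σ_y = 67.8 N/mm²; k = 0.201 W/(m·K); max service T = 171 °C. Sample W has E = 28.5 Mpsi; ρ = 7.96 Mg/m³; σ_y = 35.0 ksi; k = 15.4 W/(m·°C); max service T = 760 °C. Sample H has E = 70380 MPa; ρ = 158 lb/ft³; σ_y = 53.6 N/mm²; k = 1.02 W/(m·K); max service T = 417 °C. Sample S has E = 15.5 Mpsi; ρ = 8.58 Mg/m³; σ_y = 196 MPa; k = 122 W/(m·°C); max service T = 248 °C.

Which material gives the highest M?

sample W

Screen on constraints: σ_y ≥ 60.7 MPa; k ≥ 0.611 W/(m·K); max service T ≥ 210 °C. Survivors: sample W, sample S.
After converting to SI:
  sample W: E = 196.5 GPa, ρ = 7960 kg/m³
  sample S: E = 106.9 GPa, ρ = 8580 kg/m³
  sample W: M = 0.730×10⁻³
  sample S: M = 0.553×10⁻³
Sample W has the largest M.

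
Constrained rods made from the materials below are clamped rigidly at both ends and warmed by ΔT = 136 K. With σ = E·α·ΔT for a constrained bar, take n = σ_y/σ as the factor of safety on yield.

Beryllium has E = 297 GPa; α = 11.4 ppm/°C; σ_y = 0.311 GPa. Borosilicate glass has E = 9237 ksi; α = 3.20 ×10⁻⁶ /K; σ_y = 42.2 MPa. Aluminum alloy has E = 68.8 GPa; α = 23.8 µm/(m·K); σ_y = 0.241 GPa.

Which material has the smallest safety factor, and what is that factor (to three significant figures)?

With everything in SI (GPa, ×10⁻⁶/K, MPa):
  beryllium: E = 297.0, α = 11.4, σ_y = 311.0 → σ = 460 MPa, n = 0.675
  borosilicate glass: E = 63.69, α = 3.20, σ_y = 42.20 → σ = 27.7 MPa, n = 1.52
  aluminum alloy: E = 68.80, α = 23.8, σ_y = 241.0 → σ = 223 MPa, n = 1.08
Smallest n: beryllium with n = 0.675.

beryllium, n = 0.675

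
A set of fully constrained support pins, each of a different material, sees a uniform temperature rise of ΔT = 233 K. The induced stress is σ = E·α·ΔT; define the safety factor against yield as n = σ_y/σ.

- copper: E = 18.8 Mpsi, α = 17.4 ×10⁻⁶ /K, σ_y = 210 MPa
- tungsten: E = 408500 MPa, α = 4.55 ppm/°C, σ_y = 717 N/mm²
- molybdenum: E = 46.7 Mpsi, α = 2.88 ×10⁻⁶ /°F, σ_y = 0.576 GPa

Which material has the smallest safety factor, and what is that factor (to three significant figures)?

copper, n = 0.400

Converting E to GPa, α to ×10⁻⁶/K, σ_y to MPa, then σ and n for each:
  copper: E = 129.6, α = 17.4, σ_y = 210.0 → σ = 526 MPa, n = 0.400
  tungsten: E = 408.5, α = 4.55, σ_y = 717.0 → σ = 433 MPa, n = 1.66
  molybdenum: E = 322.0, α = 5.18, σ_y = 576.0 → σ = 389 MPa, n = 1.48
The minimum is copper at n = 0.400.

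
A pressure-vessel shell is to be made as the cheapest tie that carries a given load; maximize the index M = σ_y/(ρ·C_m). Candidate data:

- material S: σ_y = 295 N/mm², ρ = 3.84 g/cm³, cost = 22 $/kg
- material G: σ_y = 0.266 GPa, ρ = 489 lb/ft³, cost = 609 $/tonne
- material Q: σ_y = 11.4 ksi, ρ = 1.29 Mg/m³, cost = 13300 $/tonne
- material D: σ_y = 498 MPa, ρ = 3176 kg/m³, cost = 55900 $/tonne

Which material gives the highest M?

material G

Normalizing units and computing the index:
  material S: σ_y = 295.0 MPa, ρ = 3840 kg/m³, cost = 22.00 $/kg
  material G: σ_y = 266.0 MPa, ρ = 7833 kg/m³, cost = 0.6090 $/kg
  material Q: σ_y = 78.60 MPa, ρ = 1290 kg/m³, cost = 13.30 $/kg
  material D: σ_y = 498.0 MPa, ρ = 3176 kg/m³, cost = 55.90 $/kg
  material G: M = 55.8 kN·m per $
  material Q: M = 4.58 kN·m per $
  material S: M = 3.49 kN·m per $
  material D: M = 2.81 kN·m per $
Highest index: material G.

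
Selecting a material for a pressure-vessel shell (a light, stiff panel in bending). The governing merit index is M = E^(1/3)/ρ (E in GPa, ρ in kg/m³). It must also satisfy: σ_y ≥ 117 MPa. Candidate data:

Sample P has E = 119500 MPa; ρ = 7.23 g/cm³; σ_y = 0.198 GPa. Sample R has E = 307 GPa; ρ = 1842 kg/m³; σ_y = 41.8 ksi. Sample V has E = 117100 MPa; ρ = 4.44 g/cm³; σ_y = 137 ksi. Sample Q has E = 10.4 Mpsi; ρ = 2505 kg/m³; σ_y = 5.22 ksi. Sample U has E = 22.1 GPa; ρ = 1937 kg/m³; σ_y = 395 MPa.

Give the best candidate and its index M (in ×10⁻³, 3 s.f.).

Screen on constraints: σ_y ≥ 117 MPa. Survivors: sample P, sample R, sample V, sample U.
Putting every candidate on a common basis:
  sample P: E = 119.5 GPa, ρ = 7230 kg/m³
  sample R: E = 307.0 GPa, ρ = 1842 kg/m³
  sample V: E = 117.1 GPa, ρ = 4440 kg/m³
  sample U: E = 22.10 GPa, ρ = 1937 kg/m³
  sample R: M = 3.66×10⁻³
  sample U: M = 1.45×10⁻³
  sample V: M = 1.10×10⁻³
  sample P: M = 0.681×10⁻³
Sample R ranks first.

sample R, M = 3.66×10⁻³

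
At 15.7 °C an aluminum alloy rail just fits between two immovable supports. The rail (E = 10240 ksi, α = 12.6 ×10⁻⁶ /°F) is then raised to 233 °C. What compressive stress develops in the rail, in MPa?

E = 10240 ksi = 70.60 GPa.
α = 12.6×10⁻⁶/°F × 9/5 = 22.7×10⁻⁶/K.
ΔT = 217.3 K. Constrained thermal stress σ = E·α·ΔT = 70.60×10³ MPa × 22.7×10⁻⁶ × 217.3 = 348 MPa (compressive).

348 MPa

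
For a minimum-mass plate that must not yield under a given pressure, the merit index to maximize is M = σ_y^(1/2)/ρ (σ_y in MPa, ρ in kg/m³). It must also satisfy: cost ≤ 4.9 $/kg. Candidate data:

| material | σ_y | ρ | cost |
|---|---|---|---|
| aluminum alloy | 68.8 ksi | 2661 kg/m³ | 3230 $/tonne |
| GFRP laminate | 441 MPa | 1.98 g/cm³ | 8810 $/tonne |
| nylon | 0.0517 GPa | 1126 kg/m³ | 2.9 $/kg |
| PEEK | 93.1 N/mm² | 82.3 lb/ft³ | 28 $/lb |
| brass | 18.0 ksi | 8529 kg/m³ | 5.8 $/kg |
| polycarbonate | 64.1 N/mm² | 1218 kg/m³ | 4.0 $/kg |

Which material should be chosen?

Screen on constraints: cost ≤ 4.9 $/kg. Survivors: aluminum alloy, nylon, polycarbonate.
Convert each candidate to consistent units, then evaluate M:
  aluminum alloy: σ_y = 474.4 MPa, ρ = 2661 kg/m³
  nylon: σ_y = 51.70 MPa, ρ = 1126 kg/m³
  polycarbonate: σ_y = 64.10 MPa, ρ = 1218 kg/m³
  aluminum alloy: M = 8.18×10⁻³
  polycarbonate: M = 6.57×10⁻³
  nylon: M = 6.39×10⁻³
The maximum is for aluminum alloy.

aluminum alloy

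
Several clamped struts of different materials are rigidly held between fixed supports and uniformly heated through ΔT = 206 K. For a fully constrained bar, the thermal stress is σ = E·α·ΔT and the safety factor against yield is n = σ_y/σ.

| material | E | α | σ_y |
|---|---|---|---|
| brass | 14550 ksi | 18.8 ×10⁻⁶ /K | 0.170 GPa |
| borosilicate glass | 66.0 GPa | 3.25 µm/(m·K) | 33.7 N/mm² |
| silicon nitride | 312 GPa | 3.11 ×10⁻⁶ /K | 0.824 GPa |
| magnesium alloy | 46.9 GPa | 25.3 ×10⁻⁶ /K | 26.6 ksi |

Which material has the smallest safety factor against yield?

brass

In consistent units (E in GPa, α in ×10⁻⁶/K, σ_y in MPa):
  brass: E = 100.3, α = 18.8, σ_y = 170.0 → σ = 389 MPa, n = 0.438
  borosilicate glass: E = 66.00, α = 3.25, σ_y = 33.70 → σ = 44.2 MPa, n = 0.763
  silicon nitride: E = 312.0, α = 3.11, σ_y = 824.0 → σ = 200 MPa, n = 4.12
  magnesium alloy: E = 46.90, α = 25.3, σ_y = 183.4 → σ = 244 MPa, n = 0.750
Brass has the lowest safety factor, n = 0.438.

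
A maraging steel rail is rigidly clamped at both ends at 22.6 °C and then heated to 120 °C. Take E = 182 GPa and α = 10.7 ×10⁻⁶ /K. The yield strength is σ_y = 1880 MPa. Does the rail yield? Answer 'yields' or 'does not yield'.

ΔT = 97.40 K. Constrained thermal stress σ = E·α·ΔT = 182.0×10³ MPa × 10.7×10⁻⁶ × 97.40 = 190 MPa (compressive).
Compare to σ_y = 1880 MPa: σ < σ_y, so it does not yield.

does not yield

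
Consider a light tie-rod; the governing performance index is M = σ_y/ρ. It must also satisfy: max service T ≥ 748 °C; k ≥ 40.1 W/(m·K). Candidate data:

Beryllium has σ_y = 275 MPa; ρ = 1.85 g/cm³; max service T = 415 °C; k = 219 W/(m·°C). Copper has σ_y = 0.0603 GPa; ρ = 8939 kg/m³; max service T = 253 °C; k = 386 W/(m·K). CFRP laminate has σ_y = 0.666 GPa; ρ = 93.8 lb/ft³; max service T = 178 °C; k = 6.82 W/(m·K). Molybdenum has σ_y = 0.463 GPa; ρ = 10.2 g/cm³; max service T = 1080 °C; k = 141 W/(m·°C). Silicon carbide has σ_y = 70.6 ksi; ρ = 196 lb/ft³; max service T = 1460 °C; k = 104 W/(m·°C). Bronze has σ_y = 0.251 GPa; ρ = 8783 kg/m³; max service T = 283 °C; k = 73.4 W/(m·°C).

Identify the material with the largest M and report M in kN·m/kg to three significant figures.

Screen on constraints: max service T ≥ 748 °C; k ≥ 40.1 W/(m·K). Survivors: molybdenum, silicon carbide.
In SI units:
  molybdenum: σ_y = 463.0 MPa, ρ = 10200 kg/m³
  silicon carbide: σ_y = 486.8 MPa, ρ = 3140 kg/m³
  silicon carbide: M = 155 kN·m/kg
  molybdenum: M = 45.4 kN·m/kg
Silicon carbide ranks first.

silicon carbide, M = 155 kN·m/kg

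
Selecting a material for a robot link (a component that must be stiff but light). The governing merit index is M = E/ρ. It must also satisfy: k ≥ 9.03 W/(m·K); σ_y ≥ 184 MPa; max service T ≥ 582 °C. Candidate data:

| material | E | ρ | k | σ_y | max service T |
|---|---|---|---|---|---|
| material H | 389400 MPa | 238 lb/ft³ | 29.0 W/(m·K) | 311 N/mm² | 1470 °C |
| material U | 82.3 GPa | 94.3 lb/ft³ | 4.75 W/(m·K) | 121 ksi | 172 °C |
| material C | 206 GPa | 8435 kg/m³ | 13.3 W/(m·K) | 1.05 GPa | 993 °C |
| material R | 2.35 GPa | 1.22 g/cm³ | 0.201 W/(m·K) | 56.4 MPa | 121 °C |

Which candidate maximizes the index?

Screen on constraints: k ≥ 9.03 W/(m·K); σ_y ≥ 184 MPa; max service T ≥ 582 °C. Survivors: material H, material C.
In SI units:
  material H: E = 389.4 GPa, ρ = 3812 kg/m³
  material C: E = 206.0 GPa, ρ = 8435 kg/m³
  material H: M = 102 MN·m/kg
  material C: M = 24.4 MN·m/kg
The maximum is for material H.

material H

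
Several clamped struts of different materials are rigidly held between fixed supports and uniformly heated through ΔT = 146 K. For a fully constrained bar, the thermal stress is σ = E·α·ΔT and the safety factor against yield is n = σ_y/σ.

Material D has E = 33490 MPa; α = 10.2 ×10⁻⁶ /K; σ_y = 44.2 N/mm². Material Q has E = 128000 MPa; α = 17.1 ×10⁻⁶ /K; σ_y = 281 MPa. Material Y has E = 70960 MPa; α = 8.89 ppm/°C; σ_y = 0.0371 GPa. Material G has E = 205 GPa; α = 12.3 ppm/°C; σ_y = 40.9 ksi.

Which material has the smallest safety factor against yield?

material Y

With everything in SI (GPa, ×10⁻⁶/K, MPa):
  material D: E = 33.49, α = 10.2, σ_y = 44.20 → σ = 49.9 MPa, n = 0.886
  material Q: E = 128.0, α = 17.1, σ_y = 281.0 → σ = 320 MPa, n = 0.879
  material Y: E = 70.96, α = 8.89, σ_y = 37.10 → σ = 92.1 MPa, n = 0.403
  material G: E = 205.0, α = 12.3, σ_y = 282.0 → σ = 368 MPa, n = 0.766
Material Y has the lowest safety factor, n = 0.403.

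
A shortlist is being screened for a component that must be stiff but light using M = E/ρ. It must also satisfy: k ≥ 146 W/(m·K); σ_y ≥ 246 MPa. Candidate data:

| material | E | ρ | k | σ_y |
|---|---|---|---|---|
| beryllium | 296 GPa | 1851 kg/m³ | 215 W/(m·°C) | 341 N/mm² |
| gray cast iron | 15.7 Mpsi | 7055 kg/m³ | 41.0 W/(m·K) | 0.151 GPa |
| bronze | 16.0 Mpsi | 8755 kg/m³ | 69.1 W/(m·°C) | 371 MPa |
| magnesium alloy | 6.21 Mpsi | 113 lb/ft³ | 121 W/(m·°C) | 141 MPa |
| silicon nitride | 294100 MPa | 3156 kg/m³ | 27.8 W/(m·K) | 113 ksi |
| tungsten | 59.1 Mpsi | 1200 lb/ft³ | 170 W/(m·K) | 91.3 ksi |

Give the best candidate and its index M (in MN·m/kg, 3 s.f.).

beryllium, M = 160 MN·m/kg

Screen on constraints: k ≥ 146 W/(m·K); σ_y ≥ 246 MPa. Survivors: beryllium, tungsten.
In SI units:
  beryllium: E = 296.0 GPa, ρ = 1851 kg/m³
  tungsten: E = 407.5 GPa, ρ = 19220 kg/m³
  beryllium: M = 160 MN·m/kg
  tungsten: M = 21.2 MN·m/kg
Beryllium ranks first.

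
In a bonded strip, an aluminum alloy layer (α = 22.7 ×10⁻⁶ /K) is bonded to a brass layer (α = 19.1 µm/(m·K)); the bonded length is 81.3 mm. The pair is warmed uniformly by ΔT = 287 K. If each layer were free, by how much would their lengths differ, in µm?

84.0 µm

Δα = |22.7 − 19.1|×10⁻⁶/K = 3.60×10⁻⁶/K.
ΔL_mismatch = Δα·L·ΔT = 3.60×10⁻⁶ × 81.3 mm × 287.0 K = 84.0 µm.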